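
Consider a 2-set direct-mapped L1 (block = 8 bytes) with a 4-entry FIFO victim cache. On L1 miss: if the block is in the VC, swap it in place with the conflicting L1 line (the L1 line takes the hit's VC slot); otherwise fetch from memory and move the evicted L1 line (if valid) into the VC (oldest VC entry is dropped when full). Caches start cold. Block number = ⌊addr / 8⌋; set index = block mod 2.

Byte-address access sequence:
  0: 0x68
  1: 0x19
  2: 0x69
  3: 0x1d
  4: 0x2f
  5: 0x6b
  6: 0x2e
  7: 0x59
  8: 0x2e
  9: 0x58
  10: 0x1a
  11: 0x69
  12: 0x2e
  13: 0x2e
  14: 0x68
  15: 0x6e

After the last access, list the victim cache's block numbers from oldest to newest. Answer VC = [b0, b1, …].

  [0] addr=0x68 blk=13 s=1: MISS | VC []
  [1] addr=0x19 blk=3 s=1: MISS | VC [13]
  [2] addr=0x69 blk=13 s=1: VC-HIT | VC [3]
  [3] addr=0x1d blk=3 s=1: VC-HIT | VC [13]
  [4] addr=0x2f blk=5 s=1: MISS | VC [13, 3]
  [5] addr=0x6b blk=13 s=1: VC-HIT | VC [5, 3]
  [6] addr=0x2e blk=5 s=1: VC-HIT | VC [13, 3]
  [7] addr=0x59 blk=11 s=1: MISS | VC [13, 3, 5]
  [8] addr=0x2e blk=5 s=1: VC-HIT | VC [13, 3, 11]
  [9] addr=0x58 blk=11 s=1: VC-HIT | VC [13, 3, 5]
  [10] addr=0x1a blk=3 s=1: VC-HIT | VC [13, 11, 5]
  [11] addr=0x69 blk=13 s=1: VC-HIT | VC [3, 11, 5]
  [12] addr=0x2e blk=5 s=1: VC-HIT | VC [3, 11, 13]
  [13] addr=0x2e blk=5 s=1: L1-HIT | VC [3, 11, 13]
  [14] addr=0x68 blk=13 s=1: VC-HIT | VC [3, 11, 5]
  [15] addr=0x6e blk=13 s=1: L1-HIT | VC [3, 11, 5]

VC = [3, 11, 5]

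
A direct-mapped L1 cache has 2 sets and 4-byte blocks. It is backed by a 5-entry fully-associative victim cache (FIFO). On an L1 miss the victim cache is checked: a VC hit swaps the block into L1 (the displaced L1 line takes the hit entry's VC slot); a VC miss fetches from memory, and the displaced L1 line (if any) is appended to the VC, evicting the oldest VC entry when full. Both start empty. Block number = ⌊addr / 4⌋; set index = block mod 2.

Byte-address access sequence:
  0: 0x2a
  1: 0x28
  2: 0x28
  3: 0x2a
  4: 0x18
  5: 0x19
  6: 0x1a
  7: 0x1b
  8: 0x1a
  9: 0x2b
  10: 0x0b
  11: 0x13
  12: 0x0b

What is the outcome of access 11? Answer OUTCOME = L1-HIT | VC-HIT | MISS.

  [0] addr=0x2a blk=10 s=0: MISS | VC []
  [1] addr=0x28 blk=10 s=0: L1-HIT | VC []
  [2] addr=0x28 blk=10 s=0: L1-HIT | VC []
  [3] addr=0x2a blk=10 s=0: L1-HIT | VC []
  [4] addr=0x18 blk=6 s=0: MISS | VC [10]
  [5] addr=0x19 blk=6 s=0: L1-HIT | VC [10]
  [6] addr=0x1a blk=6 s=0: L1-HIT | VC [10]
  [7] addr=0x1b blk=6 s=0: L1-HIT | VC [10]
  [8] addr=0x1a blk=6 s=0: L1-HIT | VC [10]
  [9] addr=0x2b blk=10 s=0: VC-HIT | VC [6]
  [10] addr=0xb blk=2 s=0: MISS | VC [6, 10]
  [11] addr=0x13 blk=4 s=0: MISS | VC [6, 10, 2]
  [12] addr=0xb blk=2 s=0: VC-HIT | VC [6, 10, 4]

OUTCOME = MISS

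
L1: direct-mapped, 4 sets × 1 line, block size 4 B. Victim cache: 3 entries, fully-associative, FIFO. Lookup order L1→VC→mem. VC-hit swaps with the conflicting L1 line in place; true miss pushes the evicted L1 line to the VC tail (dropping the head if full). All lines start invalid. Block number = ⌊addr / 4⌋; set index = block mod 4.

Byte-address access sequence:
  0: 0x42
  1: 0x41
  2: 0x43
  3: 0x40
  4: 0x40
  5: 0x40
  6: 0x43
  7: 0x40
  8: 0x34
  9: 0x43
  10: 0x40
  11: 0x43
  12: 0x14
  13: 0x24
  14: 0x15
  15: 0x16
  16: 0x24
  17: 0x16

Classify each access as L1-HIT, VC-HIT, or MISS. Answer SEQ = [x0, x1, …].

SEQ = [MISS, L1-HIT, L1-HIT, L1-HIT, L1-HIT, L1-HIT, L1-HIT, L1-HIT, MISS, L1-HIT, L1-HIT, L1-HIT, MISS, MISS, VC-HIT, L1-HIT, VC-HIT, VC-HIT]

0: 0x42 (blk 16, set 0) → MISS  vc=[]
1: 0x41 (blk 16, set 0) → L1-HIT  vc=[]
2: 0x43 (blk 16, set 0) → L1-HIT  vc=[]
3: 0x40 (blk 16, set 0) → L1-HIT  vc=[]
4: 0x40 (blk 16, set 0) → L1-HIT  vc=[]
5: 0x40 (blk 16, set 0) → L1-HIT  vc=[]
6: 0x43 (blk 16, set 0) → L1-HIT  vc=[]
7: 0x40 (blk 16, set 0) → L1-HIT  vc=[]
8: 0x34 (blk 13, set 1) → MISS  vc=[]
9: 0x43 (blk 16, set 0) → L1-HIT  vc=[]
10: 0x40 (blk 16, set 0) → L1-HIT  vc=[]
11: 0x43 (blk 16, set 0) → L1-HIT  vc=[]
12: 0x14 (blk 5, set 1) → MISS  vc=[13]
13: 0x24 (blk 9, set 1) → MISS  vc=[13, 5]
14: 0x15 (blk 5, set 1) → VC-HIT  vc=[13, 9]
15: 0x16 (blk 5, set 1) → L1-HIT  vc=[13, 9]
16: 0x24 (blk 9, set 1) → VC-HIT  vc=[13, 5]
17: 0x16 (blk 5, set 1) → VC-HIT  vc=[13, 9]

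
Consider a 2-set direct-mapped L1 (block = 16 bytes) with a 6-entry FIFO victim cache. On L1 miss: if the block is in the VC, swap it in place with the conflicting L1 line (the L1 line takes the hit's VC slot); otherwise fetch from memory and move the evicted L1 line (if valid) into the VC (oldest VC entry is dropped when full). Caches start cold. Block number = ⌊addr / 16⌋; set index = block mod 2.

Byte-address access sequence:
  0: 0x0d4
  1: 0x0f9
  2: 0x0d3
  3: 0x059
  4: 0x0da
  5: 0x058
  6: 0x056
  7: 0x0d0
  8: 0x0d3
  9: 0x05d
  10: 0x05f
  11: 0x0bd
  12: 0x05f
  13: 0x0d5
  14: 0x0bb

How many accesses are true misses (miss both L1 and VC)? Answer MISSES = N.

MISSES = 4

  [0] addr=0xd4 blk=13 s=1: MISS | VC []
  [1] addr=0xf9 blk=15 s=1: MISS | VC [13]
  [2] addr=0xd3 blk=13 s=1: VC-HIT | VC [15]
  [3] addr=0x59 blk=5 s=1: MISS | VC [15, 13]
  [4] addr=0xda blk=13 s=1: VC-HIT | VC [15, 5]
  [5] addr=0x58 blk=5 s=1: VC-HIT | VC [15, 13]
  [6] addr=0x56 blk=5 s=1: L1-HIT | VC [15, 13]
  [7] addr=0xd0 blk=13 s=1: VC-HIT | VC [15, 5]
  [8] addr=0xd3 blk=13 s=1: L1-HIT | VC [15, 5]
  [9] addr=0x5d blk=5 s=1: VC-HIT | VC [15, 13]
  [10] addr=0x5f blk=5 s=1: L1-HIT | VC [15, 13]
  [11] addr=0xbd blk=11 s=1: MISS | VC [15, 13, 5]
  [12] addr=0x5f blk=5 s=1: VC-HIT | VC [15, 13, 11]
  [13] addr=0xd5 blk=13 s=1: VC-HIT | VC [15, 5, 11]
  [14] addr=0xbb blk=11 s=1: VC-HIT | VC [15, 5, 13]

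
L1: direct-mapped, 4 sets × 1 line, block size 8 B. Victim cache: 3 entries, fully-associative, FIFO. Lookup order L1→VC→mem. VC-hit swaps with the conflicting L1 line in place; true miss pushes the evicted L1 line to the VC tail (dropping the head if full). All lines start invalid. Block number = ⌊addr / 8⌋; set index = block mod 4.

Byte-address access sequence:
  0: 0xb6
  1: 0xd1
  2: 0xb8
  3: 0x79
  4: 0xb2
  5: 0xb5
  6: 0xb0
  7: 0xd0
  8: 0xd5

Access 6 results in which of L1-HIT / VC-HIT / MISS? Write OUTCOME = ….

OUTCOME = L1-HIT

#0 0xb6→b22/s2 MISS; vc=[]
#1 0xd1→b26/s2 MISS; vc=[22]
#2 0xb8→b23/s3 MISS; vc=[22]
#3 0x79→b15/s3 MISS; vc=[22,23]
#4 0xb2→b22/s2 VC-HIT; vc=[26,23]
#5 0xb5→b22/s2 L1-HIT; vc=[26,23]
#6 0xb0→b22/s2 L1-HIT; vc=[26,23]
#7 0xd0→b26/s2 VC-HIT; vc=[22,23]
#8 0xd5→b26/s2 L1-HIT; vc=[22,23]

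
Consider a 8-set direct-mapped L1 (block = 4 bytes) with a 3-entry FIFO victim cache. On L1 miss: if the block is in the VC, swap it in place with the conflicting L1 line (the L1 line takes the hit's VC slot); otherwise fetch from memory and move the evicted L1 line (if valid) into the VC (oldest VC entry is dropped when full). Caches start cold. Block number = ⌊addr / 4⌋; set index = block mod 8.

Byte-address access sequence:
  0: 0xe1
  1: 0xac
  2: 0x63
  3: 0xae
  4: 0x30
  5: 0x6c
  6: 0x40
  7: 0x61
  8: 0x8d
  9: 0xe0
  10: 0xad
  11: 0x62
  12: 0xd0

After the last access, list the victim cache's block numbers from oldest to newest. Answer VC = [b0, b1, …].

  [0] addr=0xe1 blk=56 s=0: MISS | VC []
  [1] addr=0xac blk=43 s=3: MISS | VC []
  [2] addr=0x63 blk=24 s=0: MISS | VC [56]
  [3] addr=0xae blk=43 s=3: L1-HIT | VC [56]
  [4] addr=0x30 blk=12 s=4: MISS | VC [56]
  [5] addr=0x6c blk=27 s=3: MISS | VC [56, 43]
  [6] addr=0x40 blk=16 s=0: MISS | VC [56, 43, 24]
  [7] addr=0x61 blk=24 s=0: VC-HIT | VC [56, 43, 16]
  [8] addr=0x8d blk=35 s=3: MISS | VC [43, 16, 27]
  [9] addr=0xe0 blk=56 s=0: MISS | VC [16, 27, 24]
  [10] addr=0xad blk=43 s=3: MISS | VC [27, 24, 35]
  [11] addr=0x62 blk=24 s=0: VC-HIT | VC [27, 56, 35]
  [12] addr=0xd0 blk=52 s=4: MISS | VC [56, 35, 12]

VC = [56, 35, 12]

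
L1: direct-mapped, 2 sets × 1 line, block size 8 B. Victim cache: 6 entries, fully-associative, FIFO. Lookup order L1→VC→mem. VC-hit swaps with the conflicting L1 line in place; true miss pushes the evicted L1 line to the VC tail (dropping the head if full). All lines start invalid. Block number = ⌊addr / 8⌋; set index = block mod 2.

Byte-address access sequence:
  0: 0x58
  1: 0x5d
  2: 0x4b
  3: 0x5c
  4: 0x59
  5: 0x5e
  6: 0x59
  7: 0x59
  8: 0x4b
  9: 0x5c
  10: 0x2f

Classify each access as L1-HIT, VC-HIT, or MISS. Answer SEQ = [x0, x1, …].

  [0] addr=0x58 blk=11 s=1: MISS | VC []
  [1] addr=0x5d blk=11 s=1: L1-HIT | VC []
  [2] addr=0x4b blk=9 s=1: MISS | VC [11]
  [3] addr=0x5c blk=11 s=1: VC-HIT | VC [9]
  [4] addr=0x59 blk=11 s=1: L1-HIT | VC [9]
  [5] addr=0x5e blk=11 s=1: L1-HIT | VC [9]
  [6] addr=0x59 blk=11 s=1: L1-HIT | VC [9]
  [7] addr=0x59 blk=11 s=1: L1-HIT | VC [9]
  [8] addr=0x4b blk=9 s=1: VC-HIT | VC [11]
  [9] addr=0x5c blk=11 s=1: VC-HIT | VC [9]
  [10] addr=0x2f blk=5 s=1: MISS | VC [9, 11]

SEQ = [MISS, L1-HIT, MISS, VC-HIT, L1-HIT, L1-HIT, L1-HIT, L1-HIT, VC-HIT, VC-HIT, MISS]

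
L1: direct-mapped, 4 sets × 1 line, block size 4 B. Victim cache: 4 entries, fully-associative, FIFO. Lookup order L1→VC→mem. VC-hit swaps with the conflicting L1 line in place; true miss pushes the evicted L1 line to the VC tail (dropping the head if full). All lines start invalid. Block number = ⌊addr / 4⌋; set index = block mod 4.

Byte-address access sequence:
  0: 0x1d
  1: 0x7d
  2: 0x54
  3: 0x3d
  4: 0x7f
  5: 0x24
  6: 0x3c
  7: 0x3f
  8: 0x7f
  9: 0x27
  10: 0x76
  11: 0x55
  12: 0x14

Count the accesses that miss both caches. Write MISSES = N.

MISSES = 7

  [0] addr=0x1d blk=7 s=3: MISS | VC []
  [1] addr=0x7d blk=31 s=3: MISS | VC [7]
  [2] addr=0x54 blk=21 s=1: MISS | VC [7]
  [3] addr=0x3d blk=15 s=3: MISS | VC [7, 31]
  [4] addr=0x7f blk=31 s=3: VC-HIT | VC [7, 15]
  [5] addr=0x24 blk=9 s=1: MISS | VC [7, 15, 21]
  [6] addr=0x3c blk=15 s=3: VC-HIT | VC [7, 31, 21]
  [7] addr=0x3f blk=15 s=3: L1-HIT | VC [7, 31, 21]
  [8] addr=0x7f blk=31 s=3: VC-HIT | VC [7, 15, 21]
  [9] addr=0x27 blk=9 s=1: L1-HIT | VC [7, 15, 21]
  [10] addr=0x76 blk=29 s=1: MISS | VC [7, 15, 21, 9]
  [11] addr=0x55 blk=21 s=1: VC-HIT | VC [7, 15, 29, 9]
  [12] addr=0x14 blk=5 s=1: MISS | VC [15, 29, 9, 21]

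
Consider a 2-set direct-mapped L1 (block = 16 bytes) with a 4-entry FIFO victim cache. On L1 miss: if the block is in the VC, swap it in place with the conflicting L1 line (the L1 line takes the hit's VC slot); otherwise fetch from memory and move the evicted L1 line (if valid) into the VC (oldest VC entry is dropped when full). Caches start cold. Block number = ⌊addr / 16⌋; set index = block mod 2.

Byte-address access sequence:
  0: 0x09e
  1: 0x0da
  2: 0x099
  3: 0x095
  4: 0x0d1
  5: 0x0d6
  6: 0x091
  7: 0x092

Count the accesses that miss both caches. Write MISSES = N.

0: 0x9e (blk 9, set 1) → MISS  vc=[]
1: 0xda (blk 13, set 1) → MISS  vc=[9]
2: 0x99 (blk 9, set 1) → VC-HIT  vc=[13]
3: 0x95 (blk 9, set 1) → L1-HIT  vc=[13]
4: 0xd1 (blk 13, set 1) → VC-HIT  vc=[9]
5: 0xd6 (blk 13, set 1) → L1-HIT  vc=[9]
6: 0x91 (blk 9, set 1) → VC-HIT  vc=[13]
7: 0x92 (blk 9, set 1) → L1-HIT  vc=[13]

MISSES = 2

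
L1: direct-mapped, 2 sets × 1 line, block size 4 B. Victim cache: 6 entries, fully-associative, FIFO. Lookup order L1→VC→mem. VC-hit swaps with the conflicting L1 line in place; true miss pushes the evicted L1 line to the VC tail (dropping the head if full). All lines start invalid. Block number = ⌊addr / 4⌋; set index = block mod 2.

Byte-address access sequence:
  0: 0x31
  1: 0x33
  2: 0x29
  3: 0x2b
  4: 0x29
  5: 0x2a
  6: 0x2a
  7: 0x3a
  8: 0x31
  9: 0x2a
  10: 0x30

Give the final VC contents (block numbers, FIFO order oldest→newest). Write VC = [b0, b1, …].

0: 0x31 (blk 12, set 0) → MISS  vc=[]
1: 0x33 (blk 12, set 0) → L1-HIT  vc=[]
2: 0x29 (blk 10, set 0) → MISS  vc=[12]
3: 0x2b (blk 10, set 0) → L1-HIT  vc=[12]
4: 0x29 (blk 10, set 0) → L1-HIT  vc=[12]
5: 0x2a (blk 10, set 0) → L1-HIT  vc=[12]
6: 0x2a (blk 10, set 0) → L1-HIT  vc=[12]
7: 0x3a (blk 14, set 0) → MISS  vc=[12, 10]
8: 0x31 (blk 12, set 0) → VC-HIT  vc=[14, 10]
9: 0x2a (blk 10, set 0) → VC-HIT  vc=[14, 12]
10: 0x30 (blk 12, set 0) → VC-HIT  vc=[14, 10]

VC = [14, 10]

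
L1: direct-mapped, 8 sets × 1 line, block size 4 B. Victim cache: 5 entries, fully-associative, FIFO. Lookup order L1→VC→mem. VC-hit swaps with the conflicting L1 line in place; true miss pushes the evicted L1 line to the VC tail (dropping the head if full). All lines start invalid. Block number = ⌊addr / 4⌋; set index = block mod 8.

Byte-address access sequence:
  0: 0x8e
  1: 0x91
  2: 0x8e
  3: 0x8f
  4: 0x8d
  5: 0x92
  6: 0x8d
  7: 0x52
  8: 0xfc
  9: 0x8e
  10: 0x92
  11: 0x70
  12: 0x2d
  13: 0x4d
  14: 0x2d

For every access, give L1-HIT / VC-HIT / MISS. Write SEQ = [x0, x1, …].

SEQ = [MISS, MISS, L1-HIT, L1-HIT, L1-HIT, L1-HIT, L1-HIT, MISS, MISS, L1-HIT, VC-HIT, MISS, MISS, MISS, VC-HIT]

  [0] addr=0x8e blk=35 s=3: MISS | VC []
  [1] addr=0x91 blk=36 s=4: MISS | VC []
  [2] addr=0x8e blk=35 s=3: L1-HIT | VC []
  [3] addr=0x8f blk=35 s=3: L1-HIT | VC []
  [4] addr=0x8d blk=35 s=3: L1-HIT | VC []
  [5] addr=0x92 blk=36 s=4: L1-HIT | VC []
  [6] addr=0x8d blk=35 s=3: L1-HIT | VC []
  [7] addr=0x52 blk=20 s=4: MISS | VC [36]
  [8] addr=0xfc blk=63 s=7: MISS | VC [36]
  [9] addr=0x8e blk=35 s=3: L1-HIT | VC [36]
  [10] addr=0x92 blk=36 s=4: VC-HIT | VC [20]
  [11] addr=0x70 blk=28 s=4: MISS | VC [20, 36]
  [12] addr=0x2d blk=11 s=3: MISS | VC [20, 36, 35]
  [13] addr=0x4d blk=19 s=3: MISS | VC [20, 36, 35, 11]
  [14] addr=0x2d blk=11 s=3: VC-HIT | VC [20, 36, 35, 19]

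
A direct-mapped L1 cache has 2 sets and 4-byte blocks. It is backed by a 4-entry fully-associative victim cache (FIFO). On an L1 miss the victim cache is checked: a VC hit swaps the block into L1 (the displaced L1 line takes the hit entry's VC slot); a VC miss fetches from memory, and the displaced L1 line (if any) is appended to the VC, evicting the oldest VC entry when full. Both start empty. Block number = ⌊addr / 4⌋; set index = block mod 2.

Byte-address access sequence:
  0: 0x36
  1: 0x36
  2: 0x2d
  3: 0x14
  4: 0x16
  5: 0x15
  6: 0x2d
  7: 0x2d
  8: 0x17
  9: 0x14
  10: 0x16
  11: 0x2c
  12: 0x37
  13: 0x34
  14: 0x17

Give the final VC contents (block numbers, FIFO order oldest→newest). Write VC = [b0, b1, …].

  [0] addr=0x36 blk=13 s=1: MISS | VC []
  [1] addr=0x36 blk=13 s=1: L1-HIT | VC []
  [2] addr=0x2d blk=11 s=1: MISS | VC [13]
  [3] addr=0x14 blk=5 s=1: MISS | VC [13, 11]
  [4] addr=0x16 blk=5 s=1: L1-HIT | VC [13, 11]
  [5] addr=0x15 blk=5 s=1: L1-HIT | VC [13, 11]
  [6] addr=0x2d blk=11 s=1: VC-HIT | VC [13, 5]
  [7] addr=0x2d blk=11 s=1: L1-HIT | VC [13, 5]
  [8] addr=0x17 blk=5 s=1: VC-HIT | VC [13, 11]
  [9] addr=0x14 blk=5 s=1: L1-HIT | VC [13, 11]
  [10] addr=0x16 blk=5 s=1: L1-HIT | VC [13, 11]
  [11] addr=0x2c blk=11 s=1: VC-HIT | VC [13, 5]
  [12] addr=0x37 blk=13 s=1: VC-HIT | VC [11, 5]
  [13] addr=0x34 blk=13 s=1: L1-HIT | VC [11, 5]
  [14] addr=0x17 blk=5 s=1: VC-HIT | VC [11, 13]

VC = [11, 13]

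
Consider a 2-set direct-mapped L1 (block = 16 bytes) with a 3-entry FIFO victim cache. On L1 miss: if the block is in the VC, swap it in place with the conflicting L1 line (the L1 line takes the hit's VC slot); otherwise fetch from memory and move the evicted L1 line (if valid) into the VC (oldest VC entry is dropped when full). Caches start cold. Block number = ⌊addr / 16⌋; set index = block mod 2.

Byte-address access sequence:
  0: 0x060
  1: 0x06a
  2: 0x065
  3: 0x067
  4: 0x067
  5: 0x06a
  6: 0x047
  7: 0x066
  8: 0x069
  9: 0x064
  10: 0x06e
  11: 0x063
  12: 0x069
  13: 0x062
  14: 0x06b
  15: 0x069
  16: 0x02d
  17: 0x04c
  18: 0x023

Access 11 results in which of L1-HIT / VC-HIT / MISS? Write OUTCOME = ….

OUTCOME = L1-HIT

0: 0x60 (blk 6, set 0) → MISS  vc=[]
1: 0x6a (blk 6, set 0) → L1-HIT  vc=[]
2: 0x65 (blk 6, set 0) → L1-HIT  vc=[]
3: 0x67 (blk 6, set 0) → L1-HIT  vc=[]
4: 0x67 (blk 6, set 0) → L1-HIT  vc=[]
5: 0x6a (blk 6, set 0) → L1-HIT  vc=[]
6: 0x47 (blk 4, set 0) → MISS  vc=[6]
7: 0x66 (blk 6, set 0) → VC-HIT  vc=[4]
8: 0x69 (blk 6, set 0) → L1-HIT  vc=[4]
9: 0x64 (blk 6, set 0) → L1-HIT  vc=[4]
10: 0x6e (blk 6, set 0) → L1-HIT  vc=[4]
11: 0x63 (blk 6, set 0) → L1-HIT  vc=[4]
12: 0x69 (blk 6, set 0) → L1-HIT  vc=[4]
13: 0x62 (blk 6, set 0) → L1-HIT  vc=[4]
14: 0x6b (blk 6, set 0) → L1-HIT  vc=[4]
15: 0x69 (blk 6, set 0) → L1-HIT  vc=[4]
16: 0x2d (blk 2, set 0) → MISS  vc=[4, 6]
17: 0x4c (blk 4, set 0) → VC-HIT  vc=[2, 6]
18: 0x23 (blk 2, set 0) → VC-HIT  vc=[4, 6]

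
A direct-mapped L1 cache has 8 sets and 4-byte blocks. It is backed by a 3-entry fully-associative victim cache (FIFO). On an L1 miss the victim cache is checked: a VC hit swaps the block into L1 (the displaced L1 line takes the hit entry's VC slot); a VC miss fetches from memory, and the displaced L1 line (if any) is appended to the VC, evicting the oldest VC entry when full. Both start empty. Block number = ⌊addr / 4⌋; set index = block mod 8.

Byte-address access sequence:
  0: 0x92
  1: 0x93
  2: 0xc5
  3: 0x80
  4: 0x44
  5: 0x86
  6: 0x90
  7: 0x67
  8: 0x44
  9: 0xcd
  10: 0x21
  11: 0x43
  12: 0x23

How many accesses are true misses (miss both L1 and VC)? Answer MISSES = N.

  [0] addr=0x92 blk=36 s=4: MISS | VC []
  [1] addr=0x93 blk=36 s=4: L1-HIT | VC []
  [2] addr=0xc5 blk=49 s=1: MISS | VC []
  [3] addr=0x80 blk=32 s=0: MISS | VC []
  [4] addr=0x44 blk=17 s=1: MISS | VC [49]
  [5] addr=0x86 blk=33 s=1: MISS | VC [49, 17]
  [6] addr=0x90 blk=36 s=4: L1-HIT | VC [49, 17]
  [7] addr=0x67 blk=25 s=1: MISS | VC [49, 17, 33]
  [8] addr=0x44 blk=17 s=1: VC-HIT | VC [49, 25, 33]
  [9] addr=0xcd blk=51 s=3: MISS | VC [49, 25, 33]
  [10] addr=0x21 blk=8 s=0: MISS | VC [25, 33, 32]
  [11] addr=0x43 blk=16 s=0: MISS | VC [33, 32, 8]
  [12] addr=0x23 blk=8 s=0: VC-HIT | VC [33, 32, 16]

MISSES = 9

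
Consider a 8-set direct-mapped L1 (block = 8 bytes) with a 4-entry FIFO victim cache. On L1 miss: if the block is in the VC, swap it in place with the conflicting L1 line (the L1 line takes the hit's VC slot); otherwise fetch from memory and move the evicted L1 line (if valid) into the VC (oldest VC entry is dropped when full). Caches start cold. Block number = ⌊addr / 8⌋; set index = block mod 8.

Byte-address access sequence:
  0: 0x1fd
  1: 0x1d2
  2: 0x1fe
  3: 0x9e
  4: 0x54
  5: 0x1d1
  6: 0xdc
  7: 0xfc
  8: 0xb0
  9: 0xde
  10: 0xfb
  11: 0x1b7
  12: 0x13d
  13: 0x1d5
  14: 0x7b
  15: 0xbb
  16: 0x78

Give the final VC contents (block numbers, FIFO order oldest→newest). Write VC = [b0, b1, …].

0: 0x1fd (blk 63, set 7) → MISS  vc=[]
1: 0x1d2 (blk 58, set 2) → MISS  vc=[]
2: 0x1fe (blk 63, set 7) → L1-HIT  vc=[]
3: 0x9e (blk 19, set 3) → MISS  vc=[]
4: 0x54 (blk 10, set 2) → MISS  vc=[58]
5: 0x1d1 (blk 58, set 2) → VC-HIT  vc=[10]
6: 0xdc (blk 27, set 3) → MISS  vc=[10, 19]
7: 0xfc (blk 31, set 7) → MISS  vc=[10, 19, 63]
8: 0xb0 (blk 22, set 6) → MISS  vc=[10, 19, 63]
9: 0xde (blk 27, set 3) → L1-HIT  vc=[10, 19, 63]
10: 0xfb (blk 31, set 7) → L1-HIT  vc=[10, 19, 63]
11: 0x1b7 (blk 54, set 6) → MISS  vc=[10, 19, 63, 22]
12: 0x13d (blk 39, set 7) → MISS  vc=[19, 63, 22, 31]
13: 0x1d5 (blk 58, set 2) → L1-HIT  vc=[19, 63, 22, 31]
14: 0x7b (blk 15, set 7) → MISS  vc=[63, 22, 31, 39]
15: 0xbb (blk 23, set 7) → MISS  vc=[22, 31, 39, 15]
16: 0x78 (blk 15, set 7) → VC-HIT  vc=[22, 31, 39, 23]

VC = [22, 31, 39, 23]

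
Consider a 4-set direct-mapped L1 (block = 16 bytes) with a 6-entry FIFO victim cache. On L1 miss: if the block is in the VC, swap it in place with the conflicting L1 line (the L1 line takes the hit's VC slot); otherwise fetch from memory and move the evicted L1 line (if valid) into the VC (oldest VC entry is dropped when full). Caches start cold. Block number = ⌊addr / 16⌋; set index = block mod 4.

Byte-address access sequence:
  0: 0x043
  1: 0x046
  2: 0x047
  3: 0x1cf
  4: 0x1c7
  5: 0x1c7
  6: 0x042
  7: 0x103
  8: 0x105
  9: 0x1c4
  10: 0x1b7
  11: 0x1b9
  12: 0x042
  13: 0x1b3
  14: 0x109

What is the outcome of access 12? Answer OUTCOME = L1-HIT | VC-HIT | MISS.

OUTCOME = VC-HIT

#0 0x43→b4/s0 MISS; vc=[]
#1 0x46→b4/s0 L1-HIT; vc=[]
#2 0x47→b4/s0 L1-HIT; vc=[]
#3 0x1cf→b28/s0 MISS; vc=[4]
#4 0x1c7→b28/s0 L1-HIT; vc=[4]
#5 0x1c7→b28/s0 L1-HIT; vc=[4]
#6 0x42→b4/s0 VC-HIT; vc=[28]
#7 0x103→b16/s0 MISS; vc=[28,4]
#8 0x105→b16/s0 L1-HIT; vc=[28,4]
#9 0x1c4→b28/s0 VC-HIT; vc=[16,4]
#10 0x1b7→b27/s3 MISS; vc=[16,4]
#11 0x1b9→b27/s3 L1-HIT; vc=[16,4]
#12 0x42→b4/s0 VC-HIT; vc=[16,28]
#13 0x1b3→b27/s3 L1-HIT; vc=[16,28]
#14 0x109→b16/s0 VC-HIT; vc=[4,28]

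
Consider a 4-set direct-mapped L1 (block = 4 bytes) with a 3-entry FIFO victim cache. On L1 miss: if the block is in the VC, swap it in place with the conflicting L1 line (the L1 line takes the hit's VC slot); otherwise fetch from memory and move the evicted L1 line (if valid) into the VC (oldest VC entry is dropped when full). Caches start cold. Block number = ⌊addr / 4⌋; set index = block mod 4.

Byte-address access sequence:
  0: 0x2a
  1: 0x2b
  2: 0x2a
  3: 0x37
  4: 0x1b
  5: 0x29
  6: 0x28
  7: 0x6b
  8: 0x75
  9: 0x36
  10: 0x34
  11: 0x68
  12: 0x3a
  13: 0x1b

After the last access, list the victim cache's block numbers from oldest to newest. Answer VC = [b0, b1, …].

VC = [29, 26, 14]

#0 0x2a→b10/s2 MISS; vc=[]
#1 0x2b→b10/s2 L1-HIT; vc=[]
#2 0x2a→b10/s2 L1-HIT; vc=[]
#3 0x37→b13/s1 MISS; vc=[]
#4 0x1b→b6/s2 MISS; vc=[10]
#5 0x29→b10/s2 VC-HIT; vc=[6]
#6 0x28→b10/s2 L1-HIT; vc=[6]
#7 0x6b→b26/s2 MISS; vc=[6,10]
#8 0x75→b29/s1 MISS; vc=[6,10,13]
#9 0x36→b13/s1 VC-HIT; vc=[6,10,29]
#10 0x34→b13/s1 L1-HIT; vc=[6,10,29]
#11 0x68→b26/s2 L1-HIT; vc=[6,10,29]
#12 0x3a→b14/s2 MISS; vc=[10,29,26]
#13 0x1b→b6/s2 MISS; vc=[29,26,14]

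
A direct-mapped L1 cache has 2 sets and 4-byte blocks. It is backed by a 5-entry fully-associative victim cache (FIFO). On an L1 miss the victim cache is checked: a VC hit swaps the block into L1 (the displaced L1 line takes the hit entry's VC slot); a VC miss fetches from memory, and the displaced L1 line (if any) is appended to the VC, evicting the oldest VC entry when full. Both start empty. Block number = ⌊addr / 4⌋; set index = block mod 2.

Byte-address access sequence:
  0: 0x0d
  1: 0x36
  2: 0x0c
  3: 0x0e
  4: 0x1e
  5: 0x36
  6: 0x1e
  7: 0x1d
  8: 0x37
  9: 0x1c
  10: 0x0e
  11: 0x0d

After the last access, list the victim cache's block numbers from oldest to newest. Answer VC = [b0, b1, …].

VC = [13, 7]

0: 0xd (blk 3, set 1) → MISS  vc=[]
1: 0x36 (blk 13, set 1) → MISS  vc=[3]
2: 0xc (blk 3, set 1) → VC-HIT  vc=[13]
3: 0xe (blk 3, set 1) → L1-HIT  vc=[13]
4: 0x1e (blk 7, set 1) → MISS  vc=[13, 3]
5: 0x36 (blk 13, set 1) → VC-HIT  vc=[7, 3]
6: 0x1e (blk 7, set 1) → VC-HIT  vc=[13, 3]
7: 0x1d (blk 7, set 1) → L1-HIT  vc=[13, 3]
8: 0x37 (blk 13, set 1) → VC-HIT  vc=[7, 3]
9: 0x1c (blk 7, set 1) → VC-HIT  vc=[13, 3]
10: 0xe (blk 3, set 1) → VC-HIT  vc=[13, 7]
11: 0xd (blk 3, set 1) → L1-HIT  vc=[13, 7]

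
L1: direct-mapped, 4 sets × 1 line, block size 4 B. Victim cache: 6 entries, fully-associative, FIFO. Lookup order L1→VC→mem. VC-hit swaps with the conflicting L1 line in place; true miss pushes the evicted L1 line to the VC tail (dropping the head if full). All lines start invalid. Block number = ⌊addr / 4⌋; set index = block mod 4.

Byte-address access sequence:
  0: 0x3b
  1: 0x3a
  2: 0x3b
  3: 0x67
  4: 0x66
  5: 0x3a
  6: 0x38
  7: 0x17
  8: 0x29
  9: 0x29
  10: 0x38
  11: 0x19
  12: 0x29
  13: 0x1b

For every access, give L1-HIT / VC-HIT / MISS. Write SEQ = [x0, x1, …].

  [0] addr=0x3b blk=14 s=2: MISS | VC []
  [1] addr=0x3a blk=14 s=2: L1-HIT | VC []
  [2] addr=0x3b blk=14 s=2: L1-HIT | VC []
  [3] addr=0x67 blk=25 s=1: MISS | VC []
  [4] addr=0x66 blk=25 s=1: L1-HIT | VC []
  [5] addr=0x3a blk=14 s=2: L1-HIT | VC []
  [6] addr=0x38 blk=14 s=2: L1-HIT | VC []
  [7] addr=0x17 blk=5 s=1: MISS | VC [25]
  [8] addr=0x29 blk=10 s=2: MISS | VC [25, 14]
  [9] addr=0x29 blk=10 s=2: L1-HIT | VC [25, 14]
  [10] addr=0x38 blk=14 s=2: VC-HIT | VC [25, 10]
  [11] addr=0x19 blk=6 s=2: MISS | VC [25, 10, 14]
  [12] addr=0x29 blk=10 s=2: VC-HIT | VC [25, 6, 14]
  [13] addr=0x1b blk=6 s=2: VC-HIT | VC [25, 10, 14]

SEQ = [MISS, L1-HIT, L1-HIT, MISS, L1-HIT, L1-HIT, L1-HIT, MISS, MISS, L1-HIT, VC-HIT, MISS, VC-HIT, VC-HIT]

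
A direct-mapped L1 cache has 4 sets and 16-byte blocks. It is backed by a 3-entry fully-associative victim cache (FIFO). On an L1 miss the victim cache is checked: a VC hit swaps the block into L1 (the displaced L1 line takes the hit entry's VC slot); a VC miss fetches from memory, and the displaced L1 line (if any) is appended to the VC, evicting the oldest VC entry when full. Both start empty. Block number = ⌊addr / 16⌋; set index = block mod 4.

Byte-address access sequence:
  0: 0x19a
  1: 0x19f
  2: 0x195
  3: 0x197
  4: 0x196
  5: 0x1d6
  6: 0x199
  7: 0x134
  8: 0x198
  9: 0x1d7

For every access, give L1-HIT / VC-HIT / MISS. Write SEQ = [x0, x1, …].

  [0] addr=0x19a blk=25 s=1: MISS | VC []
  [1] addr=0x19f blk=25 s=1: L1-HIT | VC []
  [2] addr=0x195 blk=25 s=1: L1-HIT | VC []
  [3] addr=0x197 blk=25 s=1: L1-HIT | VC []
  [4] addr=0x196 blk=25 s=1: L1-HIT | VC []
  [5] addr=0x1d6 blk=29 s=1: MISS | VC [25]
  [6] addr=0x199 blk=25 s=1: VC-HIT | VC [29]
  [7] addr=0x134 blk=19 s=3: MISS | VC [29]
  [8] addr=0x198 blk=25 s=1: L1-HIT | VC [29]
  [9] addr=0x1d7 blk=29 s=1: VC-HIT | VC [25]

SEQ = [MISS, L1-HIT, L1-HIT, L1-HIT, L1-HIT, MISS, VC-HIT, MISS, L1-HIT, VC-HIT]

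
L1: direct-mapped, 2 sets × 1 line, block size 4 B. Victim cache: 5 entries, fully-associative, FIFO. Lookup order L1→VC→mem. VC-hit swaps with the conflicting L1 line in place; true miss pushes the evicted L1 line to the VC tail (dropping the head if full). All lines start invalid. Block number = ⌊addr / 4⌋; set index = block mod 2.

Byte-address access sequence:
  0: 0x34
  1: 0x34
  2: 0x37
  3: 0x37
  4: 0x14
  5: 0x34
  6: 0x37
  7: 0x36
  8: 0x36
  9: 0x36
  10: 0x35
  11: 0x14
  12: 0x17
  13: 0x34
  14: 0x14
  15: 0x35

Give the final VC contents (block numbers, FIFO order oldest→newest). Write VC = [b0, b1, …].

0: 0x34 (blk 13, set 1) → MISS  vc=[]
1: 0x34 (blk 13, set 1) → L1-HIT  vc=[]
2: 0x37 (blk 13, set 1) → L1-HIT  vc=[]
3: 0x37 (blk 13, set 1) → L1-HIT  vc=[]
4: 0x14 (blk 5, set 1) → MISS  vc=[13]
5: 0x34 (blk 13, set 1) → VC-HIT  vc=[5]
6: 0x37 (blk 13, set 1) → L1-HIT  vc=[5]
7: 0x36 (blk 13, set 1) → L1-HIT  vc=[5]
8: 0x36 (blk 13, set 1) → L1-HIT  vc=[5]
9: 0x36 (blk 13, set 1) → L1-HIT  vc=[5]
10: 0x35 (blk 13, set 1) → L1-HIT  vc=[5]
11: 0x14 (blk 5, set 1) → VC-HIT  vc=[13]
12: 0x17 (blk 5, set 1) → L1-HIT  vc=[13]
13: 0x34 (blk 13, set 1) → VC-HIT  vc=[5]
14: 0x14 (blk 5, set 1) → VC-HIT  vc=[13]
15: 0x35 (blk 13, set 1) → VC-HIT  vc=[5]

VC = [5]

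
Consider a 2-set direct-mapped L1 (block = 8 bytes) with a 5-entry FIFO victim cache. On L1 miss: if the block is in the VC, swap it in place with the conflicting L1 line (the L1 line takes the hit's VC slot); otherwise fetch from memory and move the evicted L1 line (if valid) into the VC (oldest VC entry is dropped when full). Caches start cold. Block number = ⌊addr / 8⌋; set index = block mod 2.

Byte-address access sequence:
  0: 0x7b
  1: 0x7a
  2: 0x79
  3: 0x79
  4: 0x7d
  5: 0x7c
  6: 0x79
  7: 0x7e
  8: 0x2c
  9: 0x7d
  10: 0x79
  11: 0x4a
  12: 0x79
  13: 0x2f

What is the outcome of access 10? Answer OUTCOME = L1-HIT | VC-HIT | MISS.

#0 0x7b→b15/s1 MISS; vc=[]
#1 0x7a→b15/s1 L1-HIT; vc=[]
#2 0x79→b15/s1 L1-HIT; vc=[]
#3 0x79→b15/s1 L1-HIT; vc=[]
#4 0x7d→b15/s1 L1-HIT; vc=[]
#5 0x7c→b15/s1 L1-HIT; vc=[]
#6 0x79→b15/s1 L1-HIT; vc=[]
#7 0x7e→b15/s1 L1-HIT; vc=[]
#8 0x2c→b5/s1 MISS; vc=[15]
#9 0x7d→b15/s1 VC-HIT; vc=[5]
#10 0x79→b15/s1 L1-HIT; vc=[5]
#11 0x4a→b9/s1 MISS; vc=[5,15]
#12 0x79→b15/s1 VC-HIT; vc=[5,9]
#13 0x2f→b5/s1 VC-HIT; vc=[15,9]

OUTCOME = L1-HIT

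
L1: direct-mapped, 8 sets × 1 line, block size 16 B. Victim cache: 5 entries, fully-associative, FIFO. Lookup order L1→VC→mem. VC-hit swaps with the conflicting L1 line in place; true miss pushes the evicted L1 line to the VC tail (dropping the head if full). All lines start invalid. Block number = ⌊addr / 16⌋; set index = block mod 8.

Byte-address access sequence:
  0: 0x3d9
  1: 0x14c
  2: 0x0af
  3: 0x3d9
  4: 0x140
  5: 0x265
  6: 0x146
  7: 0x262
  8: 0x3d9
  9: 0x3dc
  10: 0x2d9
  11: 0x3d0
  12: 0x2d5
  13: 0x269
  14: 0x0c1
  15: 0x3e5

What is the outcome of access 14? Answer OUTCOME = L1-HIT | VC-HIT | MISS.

OUTCOME = MISS

0: 0x3d9 (blk 61, set 5) → MISS  vc=[]
1: 0x14c (blk 20, set 4) → MISS  vc=[]
2: 0xaf (blk 10, set 2) → MISS  vc=[]
3: 0x3d9 (blk 61, set 5) → L1-HIT  vc=[]
4: 0x140 (blk 20, set 4) → L1-HIT  vc=[]
5: 0x265 (blk 38, set 6) → MISS  vc=[]
6: 0x146 (blk 20, set 4) → L1-HIT  vc=[]
7: 0x262 (blk 38, set 6) → L1-HIT  vc=[]
8: 0x3d9 (blk 61, set 5) → L1-HIT  vc=[]
9: 0x3dc (blk 61, set 5) → L1-HIT  vc=[]
10: 0x2d9 (blk 45, set 5) → MISS  vc=[61]
11: 0x3d0 (blk 61, set 5) → VC-HIT  vc=[45]
12: 0x2d5 (blk 45, set 5) → VC-HIT  vc=[61]
13: 0x269 (blk 38, set 6) → L1-HIT  vc=[61]
14: 0xc1 (blk 12, set 4) → MISS  vc=[61, 20]
15: 0x3e5 (blk 62, set 6) → MISS  vc=[61, 20, 38]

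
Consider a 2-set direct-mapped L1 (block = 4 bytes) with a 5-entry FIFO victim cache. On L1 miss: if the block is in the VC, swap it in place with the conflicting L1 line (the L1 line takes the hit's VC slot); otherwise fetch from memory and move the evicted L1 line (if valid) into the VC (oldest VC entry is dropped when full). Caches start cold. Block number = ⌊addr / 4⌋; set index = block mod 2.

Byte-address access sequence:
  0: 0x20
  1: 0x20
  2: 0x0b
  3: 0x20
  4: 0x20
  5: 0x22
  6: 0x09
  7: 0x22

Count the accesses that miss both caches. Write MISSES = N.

#0 0x20→b8/s0 MISS; vc=[]
#1 0x20→b8/s0 L1-HIT; vc=[]
#2 0xb→b2/s0 MISS; vc=[8]
#3 0x20→b8/s0 VC-HIT; vc=[2]
#4 0x20→b8/s0 L1-HIT; vc=[2]
#5 0x22→b8/s0 L1-HIT; vc=[2]
#6 0x9→b2/s0 VC-HIT; vc=[8]
#7 0x22→b8/s0 VC-HIT; vc=[2]

MISSES = 2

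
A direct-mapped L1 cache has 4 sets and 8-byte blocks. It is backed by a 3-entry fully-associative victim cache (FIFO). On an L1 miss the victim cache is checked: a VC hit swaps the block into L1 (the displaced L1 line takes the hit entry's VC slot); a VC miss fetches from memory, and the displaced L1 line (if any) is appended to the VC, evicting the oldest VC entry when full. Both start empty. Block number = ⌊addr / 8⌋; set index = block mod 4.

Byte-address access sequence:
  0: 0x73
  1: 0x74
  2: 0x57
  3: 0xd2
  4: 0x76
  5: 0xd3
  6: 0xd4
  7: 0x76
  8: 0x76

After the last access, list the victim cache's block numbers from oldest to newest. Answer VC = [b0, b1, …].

0: 0x73 (blk 14, set 2) → MISS  vc=[]
1: 0x74 (blk 14, set 2) → L1-HIT  vc=[]
2: 0x57 (blk 10, set 2) → MISS  vc=[14]
3: 0xd2 (blk 26, set 2) → MISS  vc=[14, 10]
4: 0x76 (blk 14, set 2) → VC-HIT  vc=[26, 10]
5: 0xd3 (blk 26, set 2) → VC-HIT  vc=[14, 10]
6: 0xd4 (blk 26, set 2) → L1-HIT  vc=[14, 10]
7: 0x76 (blk 14, set 2) → VC-HIT  vc=[26, 10]
8: 0x76 (blk 14, set 2) → L1-HIT  vc=[26, 10]

VC = [26, 10]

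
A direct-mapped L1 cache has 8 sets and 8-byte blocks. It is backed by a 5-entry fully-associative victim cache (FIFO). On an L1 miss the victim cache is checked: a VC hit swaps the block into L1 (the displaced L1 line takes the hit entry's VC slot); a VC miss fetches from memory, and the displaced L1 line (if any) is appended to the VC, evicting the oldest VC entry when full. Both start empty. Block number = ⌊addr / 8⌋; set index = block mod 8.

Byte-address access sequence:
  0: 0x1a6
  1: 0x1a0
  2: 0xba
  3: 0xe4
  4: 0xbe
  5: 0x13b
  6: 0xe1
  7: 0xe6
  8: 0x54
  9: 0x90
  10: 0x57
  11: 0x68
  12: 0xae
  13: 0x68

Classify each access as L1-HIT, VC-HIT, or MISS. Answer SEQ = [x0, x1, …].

0: 0x1a6 (blk 52, set 4) → MISS  vc=[]
1: 0x1a0 (blk 52, set 4) → L1-HIT  vc=[]
2: 0xba (blk 23, set 7) → MISS  vc=[]
3: 0xe4 (blk 28, set 4) → MISS  vc=[52]
4: 0xbe (blk 23, set 7) → L1-HIT  vc=[52]
5: 0x13b (blk 39, set 7) → MISS  vc=[52, 23]
6: 0xe1 (blk 28, set 4) → L1-HIT  vc=[52, 23]
7: 0xe6 (blk 28, set 4) → L1-HIT  vc=[52, 23]
8: 0x54 (blk 10, set 2) → MISS  vc=[52, 23]
9: 0x90 (blk 18, set 2) → MISS  vc=[52, 23, 10]
10: 0x57 (blk 10, set 2) → VC-HIT  vc=[52, 23, 18]
11: 0x68 (blk 13, set 5) → MISS  vc=[52, 23, 18]
12: 0xae (blk 21, set 5) → MISS  vc=[52, 23, 18, 13]
13: 0x68 (blk 13, set 5) → VC-HIT  vc=[52, 23, 18, 21]

SEQ = [MISS, L1-HIT, MISS, MISS, L1-HIT, MISS, L1-HIT, L1-HIT, MISS, MISS, VC-HIT, MISS, MISS, VC-HIT]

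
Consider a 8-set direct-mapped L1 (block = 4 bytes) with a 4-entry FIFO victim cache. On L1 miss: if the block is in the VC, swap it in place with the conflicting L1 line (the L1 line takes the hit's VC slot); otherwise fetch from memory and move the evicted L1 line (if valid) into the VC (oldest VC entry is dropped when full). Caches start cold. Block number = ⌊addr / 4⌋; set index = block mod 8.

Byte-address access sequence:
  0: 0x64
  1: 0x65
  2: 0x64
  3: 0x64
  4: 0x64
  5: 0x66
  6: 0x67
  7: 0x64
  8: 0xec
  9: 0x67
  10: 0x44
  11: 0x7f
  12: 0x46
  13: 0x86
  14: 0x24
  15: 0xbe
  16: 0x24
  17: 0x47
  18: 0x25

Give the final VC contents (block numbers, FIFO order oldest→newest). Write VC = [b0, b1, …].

VC = [25, 17, 33, 31]

#0 0x64→b25/s1 MISS; vc=[]
#1 0x65→b25/s1 L1-HIT; vc=[]
#2 0x64→b25/s1 L1-HIT; vc=[]
#3 0x64→b25/s1 L1-HIT; vc=[]
#4 0x64→b25/s1 L1-HIT; vc=[]
#5 0x66→b25/s1 L1-HIT; vc=[]
#6 0x67→b25/s1 L1-HIT; vc=[]
#7 0x64→b25/s1 L1-HIT; vc=[]
#8 0xec→b59/s3 MISS; vc=[]
#9 0x67→b25/s1 L1-HIT; vc=[]
#10 0x44→b17/s1 MISS; vc=[25]
#11 0x7f→b31/s7 MISS; vc=[25]
#12 0x46→b17/s1 L1-HIT; vc=[25]
#13 0x86→b33/s1 MISS; vc=[25,17]
#14 0x24→b9/s1 MISS; vc=[25,17,33]
#15 0xbe→b47/s7 MISS; vc=[25,17,33,31]
#16 0x24→b9/s1 L1-HIT; vc=[25,17,33,31]
#17 0x47→b17/s1 VC-HIT; vc=[25,9,33,31]
#18 0x25→b9/s1 VC-HIT; vc=[25,17,33,31]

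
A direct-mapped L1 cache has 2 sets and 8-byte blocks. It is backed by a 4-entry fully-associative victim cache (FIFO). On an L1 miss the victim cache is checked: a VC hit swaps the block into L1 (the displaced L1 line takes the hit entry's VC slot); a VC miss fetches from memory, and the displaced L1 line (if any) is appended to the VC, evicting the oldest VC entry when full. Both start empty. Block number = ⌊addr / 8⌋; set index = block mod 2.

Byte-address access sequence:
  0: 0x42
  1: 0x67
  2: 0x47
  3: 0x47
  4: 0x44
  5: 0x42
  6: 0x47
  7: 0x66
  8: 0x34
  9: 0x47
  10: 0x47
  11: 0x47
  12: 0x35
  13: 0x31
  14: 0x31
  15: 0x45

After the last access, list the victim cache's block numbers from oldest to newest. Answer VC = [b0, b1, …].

VC = [6, 12]

#0 0x42→b8/s0 MISS; vc=[]
#1 0x67→b12/s0 MISS; vc=[8]
#2 0x47→b8/s0 VC-HIT; vc=[12]
#3 0x47→b8/s0 L1-HIT; vc=[12]
#4 0x44→b8/s0 L1-HIT; vc=[12]
#5 0x42→b8/s0 L1-HIT; vc=[12]
#6 0x47→b8/s0 L1-HIT; vc=[12]
#7 0x66→b12/s0 VC-HIT; vc=[8]
#8 0x34→b6/s0 MISS; vc=[8,12]
#9 0x47→b8/s0 VC-HIT; vc=[6,12]
#10 0x47→b8/s0 L1-HIT; vc=[6,12]
#11 0x47→b8/s0 L1-HIT; vc=[6,12]
#12 0x35→b6/s0 VC-HIT; vc=[8,12]
#13 0x31→b6/s0 L1-HIT; vc=[8,12]
#14 0x31→b6/s0 L1-HIT; vc=[8,12]
#15 0x45→b8/s0 VC-HIT; vc=[6,12]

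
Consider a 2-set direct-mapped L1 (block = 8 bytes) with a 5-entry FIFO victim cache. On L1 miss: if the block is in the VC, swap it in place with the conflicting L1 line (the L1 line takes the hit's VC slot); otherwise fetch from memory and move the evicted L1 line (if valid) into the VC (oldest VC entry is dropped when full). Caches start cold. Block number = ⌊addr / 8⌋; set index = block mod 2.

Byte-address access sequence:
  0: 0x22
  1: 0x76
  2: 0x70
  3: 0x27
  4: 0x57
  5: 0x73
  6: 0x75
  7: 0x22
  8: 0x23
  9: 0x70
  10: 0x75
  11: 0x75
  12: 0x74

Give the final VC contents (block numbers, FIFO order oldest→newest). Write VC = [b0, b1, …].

#0 0x22→b4/s0 MISS; vc=[]
#1 0x76→b14/s0 MISS; vc=[4]
#2 0x70→b14/s0 L1-HIT; vc=[4]
#3 0x27→b4/s0 VC-HIT; vc=[14]
#4 0x57→b10/s0 MISS; vc=[14,4]
#5 0x73→b14/s0 VC-HIT; vc=[10,4]
#6 0x75→b14/s0 L1-HIT; vc=[10,4]
#7 0x22→b4/s0 VC-HIT; vc=[10,14]
#8 0x23→b4/s0 L1-HIT; vc=[10,14]
#9 0x70→b14/s0 VC-HIT; vc=[10,4]
#10 0x75→b14/s0 L1-HIT; vc=[10,4]
#11 0x75→b14/s0 L1-HIT; vc=[10,4]
#12 0x74→b14/s0 L1-HIT; vc=[10,4]

VC = [10, 4]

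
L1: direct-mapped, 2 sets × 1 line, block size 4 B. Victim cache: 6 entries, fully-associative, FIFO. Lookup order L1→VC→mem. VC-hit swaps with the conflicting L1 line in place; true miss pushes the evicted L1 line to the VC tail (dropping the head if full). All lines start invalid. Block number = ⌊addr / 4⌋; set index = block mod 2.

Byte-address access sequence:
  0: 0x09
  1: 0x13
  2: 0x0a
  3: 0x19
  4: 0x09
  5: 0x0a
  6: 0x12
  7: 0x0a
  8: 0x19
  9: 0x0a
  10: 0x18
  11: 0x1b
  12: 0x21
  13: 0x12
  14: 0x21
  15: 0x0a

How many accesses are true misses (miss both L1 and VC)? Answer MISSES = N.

MISSES = 4

  [0] addr=0x9 blk=2 s=0: MISS | VC []
  [1] addr=0x13 blk=4 s=0: MISS | VC [2]
  [2] addr=0xa blk=2 s=0: VC-HIT | VC [4]
  [3] addr=0x19 blk=6 s=0: MISS | VC [4, 2]
  [4] addr=0x9 blk=2 s=0: VC-HIT | VC [4, 6]
  [5] addr=0xa blk=2 s=0: L1-HIT | VC [4, 6]
  [6] addr=0x12 blk=4 s=0: VC-HIT | VC [2, 6]
  [7] addr=0xa blk=2 s=0: VC-HIT | VC [4, 6]
  [8] addr=0x19 blk=6 s=0: VC-HIT | VC [4, 2]
  [9] addr=0xa blk=2 s=0: VC-HIT | VC [4, 6]
  [10] addr=0x18 blk=6 s=0: VC-HIT | VC [4, 2]
  [11] addr=0x1b blk=6 s=0: L1-HIT | VC [4, 2]
  [12] addr=0x21 blk=8 s=0: MISS | VC [4, 2, 6]
  [13] addr=0x12 blk=4 s=0: VC-HIT | VC [8, 2, 6]
  [14] addr=0x21 blk=8 s=0: VC-HIT | VC [4, 2, 6]
  [15] addr=0xa blk=2 s=0: VC-HIT | VC [4, 8, 6]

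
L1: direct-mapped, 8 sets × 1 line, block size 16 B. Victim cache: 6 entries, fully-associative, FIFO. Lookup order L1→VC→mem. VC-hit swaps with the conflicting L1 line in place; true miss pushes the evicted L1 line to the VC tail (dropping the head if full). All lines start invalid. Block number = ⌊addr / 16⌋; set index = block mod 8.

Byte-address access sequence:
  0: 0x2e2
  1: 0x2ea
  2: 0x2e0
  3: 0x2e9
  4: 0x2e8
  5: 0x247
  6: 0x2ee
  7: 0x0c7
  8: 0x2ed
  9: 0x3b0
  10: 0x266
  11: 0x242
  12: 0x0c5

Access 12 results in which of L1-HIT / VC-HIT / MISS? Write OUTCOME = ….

OUTCOME = VC-HIT

0: 0x2e2 (blk 46, set 6) → MISS  vc=[]
1: 0x2ea (blk 46, set 6) → L1-HIT  vc=[]
2: 0x2e0 (blk 46, set 6) → L1-HIT  vc=[]
3: 0x2e9 (blk 46, set 6) → L1-HIT  vc=[]
4: 0x2e8 (blk 46, set 6) → L1-HIT  vc=[]
5: 0x247 (blk 36, set 4) → MISS  vc=[]
6: 0x2ee (blk 46, set 6) → L1-HIT  vc=[]
7: 0xc7 (blk 12, set 4) → MISS  vc=[36]
8: 0x2ed (blk 46, set 6) → L1-HIT  vc=[36]
9: 0x3b0 (blk 59, set 3) → MISS  vc=[36]
10: 0x266 (blk 38, set 6) → MISS  vc=[36, 46]
11: 0x242 (blk 36, set 4) → VC-HIT  vc=[12, 46]
12: 0xc5 (blk 12, set 4) → VC-HIT  vc=[36, 46]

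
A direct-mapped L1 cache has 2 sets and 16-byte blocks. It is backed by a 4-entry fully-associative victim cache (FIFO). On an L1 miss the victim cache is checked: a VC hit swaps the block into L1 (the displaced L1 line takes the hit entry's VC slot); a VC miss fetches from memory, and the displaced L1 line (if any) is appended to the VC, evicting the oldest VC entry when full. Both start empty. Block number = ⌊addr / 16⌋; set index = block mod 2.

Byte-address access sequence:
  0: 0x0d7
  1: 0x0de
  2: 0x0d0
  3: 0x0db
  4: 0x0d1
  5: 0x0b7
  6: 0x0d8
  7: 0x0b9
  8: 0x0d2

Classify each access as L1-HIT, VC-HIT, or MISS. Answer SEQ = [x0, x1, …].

SEQ = [MISS, L1-HIT, L1-HIT, L1-HIT, L1-HIT, MISS, VC-HIT, VC-HIT, VC-HIT]

#0 0xd7→b13/s1 MISS; vc=[]
#1 0xde→b13/s1 L1-HIT; vc=[]
#2 0xd0→b13/s1 L1-HIT; vc=[]
#3 0xdb→b13/s1 L1-HIT; vc=[]
#4 0xd1→b13/s1 L1-HIT; vc=[]
#5 0xb7→b11/s1 MISS; vc=[13]
#6 0xd8→b13/s1 VC-HIT; vc=[11]
#7 0xb9→b11/s1 VC-HIT; vc=[13]
#8 0xd2→b13/s1 VC-HIT; vc=[11]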